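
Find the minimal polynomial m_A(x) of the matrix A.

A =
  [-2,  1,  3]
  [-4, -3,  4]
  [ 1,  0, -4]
x^3 + 9*x^2 + 27*x + 27

The characteristic polynomial is χ_A(x) = (x + 3)^3, so the eigenvalues are known. The minimal polynomial is
  m_A(x) = Π_λ (x − λ)^{k_λ}
where k_λ is the size of the *largest* Jordan block for λ (equivalently, the smallest k with (A − λI)^k v = 0 for every generalised eigenvector v of λ).

  λ = -3: largest Jordan block has size 3, contributing (x + 3)^3

So m_A(x) = (x + 3)^3 = x^3 + 9*x^2 + 27*x + 27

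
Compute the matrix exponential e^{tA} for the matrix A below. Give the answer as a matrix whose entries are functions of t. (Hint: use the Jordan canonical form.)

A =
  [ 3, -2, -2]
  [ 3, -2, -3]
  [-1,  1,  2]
e^{tA} =
  [2*t*exp(t) + exp(t), -2*t*exp(t), -2*t*exp(t)]
  [3*t*exp(t), -3*t*exp(t) + exp(t), -3*t*exp(t)]
  [-t*exp(t), t*exp(t), t*exp(t) + exp(t)]

Strategy: write A = P · J · P⁻¹ where J is a Jordan canonical form, so e^{tA} = P · e^{tJ} · P⁻¹, and e^{tJ} can be computed block-by-block.

A has Jordan form
J =
  [1, 1, 0]
  [0, 1, 0]
  [0, 0, 1]
(up to reordering of blocks).

Per-block formulas:
  For a 2×2 Jordan block J_2(1): exp(t · J_2(1)) = e^(1t)·(I + t·N), where N is the 2×2 nilpotent shift.
  For a 1×1 block at λ = 1: exp(t · [1]) = [e^(1t)].

After assembling e^{tJ} and conjugating by P, we get:

e^{tA} =
  [2*t*exp(t) + exp(t), -2*t*exp(t), -2*t*exp(t)]
  [3*t*exp(t), -3*t*exp(t) + exp(t), -3*t*exp(t)]
  [-t*exp(t), t*exp(t), t*exp(t) + exp(t)]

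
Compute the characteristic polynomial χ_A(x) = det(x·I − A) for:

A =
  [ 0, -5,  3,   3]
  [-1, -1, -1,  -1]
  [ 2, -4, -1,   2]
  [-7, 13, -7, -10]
x^4 + 12*x^3 + 54*x^2 + 108*x + 81

Expanding det(x·I − A) (e.g. by cofactor expansion or by noting that A is similar to its Jordan form J, which has the same characteristic polynomial as A) gives
  χ_A(x) = x^4 + 12*x^3 + 54*x^2 + 108*x + 81
which factors as (x + 3)^4. The eigenvalues (with algebraic multiplicities) are λ = -3 with multiplicity 4.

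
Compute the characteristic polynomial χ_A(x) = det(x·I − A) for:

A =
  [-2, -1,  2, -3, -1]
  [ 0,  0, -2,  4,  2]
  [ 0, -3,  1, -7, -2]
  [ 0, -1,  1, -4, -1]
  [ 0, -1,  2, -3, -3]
x^5 + 8*x^4 + 25*x^3 + 38*x^2 + 28*x + 8

Expanding det(x·I − A) (e.g. by cofactor expansion or by noting that A is similar to its Jordan form J, which has the same characteristic polynomial as A) gives
  χ_A(x) = x^5 + 8*x^4 + 25*x^3 + 38*x^2 + 28*x + 8
which factors as (x + 1)^2*(x + 2)^3. The eigenvalues (with algebraic multiplicities) are λ = -2 with multiplicity 3, λ = -1 with multiplicity 2.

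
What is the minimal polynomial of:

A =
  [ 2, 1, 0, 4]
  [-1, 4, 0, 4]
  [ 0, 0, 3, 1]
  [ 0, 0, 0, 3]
x^2 - 6*x + 9

The characteristic polynomial is χ_A(x) = (x - 3)^4, so the eigenvalues are known. The minimal polynomial is
  m_A(x) = Π_λ (x − λ)^{k_λ}
where k_λ is the size of the *largest* Jordan block for λ (equivalently, the smallest k with (A − λI)^k v = 0 for every generalised eigenvector v of λ).

  λ = 3: largest Jordan block has size 2, contributing (x − 3)^2

So m_A(x) = (x - 3)^2 = x^2 - 6*x + 9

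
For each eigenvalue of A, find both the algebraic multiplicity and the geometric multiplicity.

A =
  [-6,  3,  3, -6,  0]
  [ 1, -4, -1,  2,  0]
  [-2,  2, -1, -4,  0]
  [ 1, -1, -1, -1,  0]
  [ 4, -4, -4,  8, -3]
λ = -3: alg = 5, geom = 4

Step 1 — factor the characteristic polynomial to read off the algebraic multiplicities:
  χ_A(x) = (x + 3)^5

Step 2 — compute geometric multiplicities via the rank-nullity identity g(λ) = n − rank(A − λI):
  rank(A − (-3)·I) = 1, so dim ker(A − (-3)·I) = n − 1 = 4

Summary:
  λ = -3: algebraic multiplicity = 5, geometric multiplicity = 4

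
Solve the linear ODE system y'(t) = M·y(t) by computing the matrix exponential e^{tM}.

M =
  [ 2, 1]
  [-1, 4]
e^{tM} =
  [-t*exp(3*t) + exp(3*t), t*exp(3*t)]
  [-t*exp(3*t), t*exp(3*t) + exp(3*t)]

Strategy: write M = P · J · P⁻¹ where J is a Jordan canonical form, so e^{tM} = P · e^{tJ} · P⁻¹, and e^{tJ} can be computed block-by-block.

M has Jordan form
J =
  [3, 1]
  [0, 3]
(up to reordering of blocks).

Per-block formulas:
  For a 2×2 Jordan block J_2(3): exp(t · J_2(3)) = e^(3t)·(I + t·N), where N is the 2×2 nilpotent shift.

After assembling e^{tJ} and conjugating by P, we get:

e^{tM} =
  [-t*exp(3*t) + exp(3*t), t*exp(3*t)]
  [-t*exp(3*t), t*exp(3*t) + exp(3*t)]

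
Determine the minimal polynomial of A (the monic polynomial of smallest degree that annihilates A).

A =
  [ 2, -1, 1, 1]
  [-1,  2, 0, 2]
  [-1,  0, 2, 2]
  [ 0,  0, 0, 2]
x^3 - 6*x^2 + 12*x - 8

The characteristic polynomial is χ_A(x) = (x - 2)^4, so the eigenvalues are known. The minimal polynomial is
  m_A(x) = Π_λ (x − λ)^{k_λ}
where k_λ is the size of the *largest* Jordan block for λ (equivalently, the smallest k with (A − λI)^k v = 0 for every generalised eigenvector v of λ).

  λ = 2: largest Jordan block has size 3, contributing (x − 2)^3

So m_A(x) = (x - 2)^3 = x^3 - 6*x^2 + 12*x - 8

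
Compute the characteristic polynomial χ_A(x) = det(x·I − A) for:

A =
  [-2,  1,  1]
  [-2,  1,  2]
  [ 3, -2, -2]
x^3 + 3*x^2 + 3*x + 1

Expanding det(x·I − A) (e.g. by cofactor expansion or by noting that A is similar to its Jordan form J, which has the same characteristic polynomial as A) gives
  χ_A(x) = x^3 + 3*x^2 + 3*x + 1
which factors as (x + 1)^3. The eigenvalues (with algebraic multiplicities) are λ = -1 with multiplicity 3.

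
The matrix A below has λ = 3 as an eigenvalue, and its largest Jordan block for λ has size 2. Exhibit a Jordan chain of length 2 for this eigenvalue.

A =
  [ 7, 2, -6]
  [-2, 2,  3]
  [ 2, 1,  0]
A Jordan chain for λ = 3 of length 2:
v_1 = (4, -2, 2)ᵀ
v_2 = (1, 0, 0)ᵀ

Let N = A − (3)·I. We want v_2 with N^2 v_2 = 0 but N^1 v_2 ≠ 0; then v_{j-1} := N · v_j for j = 2, …, 2.

Pick v_2 = (1, 0, 0)ᵀ.
Then v_1 = N · v_2 = (4, -2, 2)ᵀ.

Sanity check: (A − (3)·I) v_1 = (0, 0, 0)ᵀ = 0. ✓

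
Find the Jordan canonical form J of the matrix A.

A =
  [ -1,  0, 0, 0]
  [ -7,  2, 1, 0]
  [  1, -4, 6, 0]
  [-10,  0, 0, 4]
J_1(-1) ⊕ J_2(4) ⊕ J_1(4)

The characteristic polynomial is
  det(x·I − A) = x^4 - 11*x^3 + 36*x^2 - 16*x - 64 = (x - 4)^3*(x + 1)

Eigenvalues and multiplicities (the geometric multiplicity of λ is n − rank(A − λI), which equals the number of Jordan blocks for λ):
  λ = -1: algebraic multiplicity = 1, geometric multiplicity = 1
  λ = 4: algebraic multiplicity = 3, geometric multiplicity = 2

Determining the block sizes for each eigenvalue:
  λ = -1: one block (gm = 1), so the single block has size am = 1 → block sizes [1]
  λ = 4: 2 blocks summing to 3 forces exactly one block of size 2 and the rest size 1 → block sizes [2, 1]

Assembling the blocks gives a Jordan form
J =
  [-1, 0, 0, 0]
  [ 0, 4, 1, 0]
  [ 0, 0, 4, 0]
  [ 0, 0, 0, 4]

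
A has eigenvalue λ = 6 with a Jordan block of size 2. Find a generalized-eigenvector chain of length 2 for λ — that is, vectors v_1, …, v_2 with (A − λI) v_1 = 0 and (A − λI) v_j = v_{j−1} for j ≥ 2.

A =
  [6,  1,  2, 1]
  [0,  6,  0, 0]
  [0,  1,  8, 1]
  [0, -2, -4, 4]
A Jordan chain for λ = 6 of length 2:
v_1 = (1, 0, 1, -2)ᵀ
v_2 = (0, 1, 0, 0)ᵀ

Let N = A − (6)·I. We want v_2 with N^2 v_2 = 0 but N^1 v_2 ≠ 0; then v_{j-1} := N · v_j for j = 2, …, 2.

Pick v_2 = (0, 1, 0, 0)ᵀ.
Then v_1 = N · v_2 = (1, 0, 1, -2)ᵀ.

Sanity check: (A − (6)·I) v_1 = (0, 0, 0, 0)ᵀ = 0. ✓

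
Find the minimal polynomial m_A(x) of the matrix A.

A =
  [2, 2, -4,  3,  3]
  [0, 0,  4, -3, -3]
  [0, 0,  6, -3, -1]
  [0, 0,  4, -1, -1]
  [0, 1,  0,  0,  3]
x^3 - 6*x^2 + 12*x - 8

The characteristic polynomial is χ_A(x) = (x - 2)^5, so the eigenvalues are known. The minimal polynomial is
  m_A(x) = Π_λ (x − λ)^{k_λ}
where k_λ is the size of the *largest* Jordan block for λ (equivalently, the smallest k with (A − λI)^k v = 0 for every generalised eigenvector v of λ).

  λ = 2: largest Jordan block has size 3, contributing (x − 2)^3

So m_A(x) = (x - 2)^3 = x^3 - 6*x^2 + 12*x - 8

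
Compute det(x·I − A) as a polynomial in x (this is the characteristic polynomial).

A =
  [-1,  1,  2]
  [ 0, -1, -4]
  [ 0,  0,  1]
x^3 + x^2 - x - 1

Expanding det(x·I − A) (e.g. by cofactor expansion or by noting that A is similar to its Jordan form J, which has the same characteristic polynomial as A) gives
  χ_A(x) = x^3 + x^2 - x - 1
which factors as (x - 1)*(x + 1)^2. The eigenvalues (with algebraic multiplicities) are λ = -1 with multiplicity 2, λ = 1 with multiplicity 1.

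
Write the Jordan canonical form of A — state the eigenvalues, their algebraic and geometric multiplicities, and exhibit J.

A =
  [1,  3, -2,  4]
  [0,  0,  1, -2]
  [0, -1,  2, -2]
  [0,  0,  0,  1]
J_3(1) ⊕ J_1(1)

The characteristic polynomial is
  det(x·I − A) = x^4 - 4*x^3 + 6*x^2 - 4*x + 1 = (x - 1)^4

Eigenvalues and multiplicities (the geometric multiplicity of λ is n − rank(A − λI), which equals the number of Jordan blocks for λ):
  λ = 1: algebraic multiplicity = 4, geometric multiplicity = 2

Determining the block sizes for each eigenvalue:
  λ = 1: with am = 4 and gm = 2, the partition is not yet determined (e.g. several partitions of 4 into 2 parts exist). Let N = A − (1)·I. Computing rank(N^1) = 2, rank(N^2) = 1, rank(N^3) = 0; the number of blocks of size ≥ j is rank(N^{j−1}) − rank(N^j), giving [2, 1, 1]. So we have 1 block(s) of size 3, 1 block(s) of size 1 → block sizes [3, 1]

Assembling the blocks gives a Jordan form
J =
  [1, 1, 0, 0]
  [0, 1, 1, 0]
  [0, 0, 1, 0]
  [0, 0, 0, 1]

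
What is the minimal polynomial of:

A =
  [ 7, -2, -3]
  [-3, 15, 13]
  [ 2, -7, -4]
x^3 - 18*x^2 + 108*x - 216

The characteristic polynomial is χ_A(x) = (x - 6)^3, so the eigenvalues are known. The minimal polynomial is
  m_A(x) = Π_λ (x − λ)^{k_λ}
where k_λ is the size of the *largest* Jordan block for λ (equivalently, the smallest k with (A − λI)^k v = 0 for every generalised eigenvector v of λ).

  λ = 6: largest Jordan block has size 3, contributing (x − 6)^3

So m_A(x) = (x - 6)^3 = x^3 - 18*x^2 + 108*x - 216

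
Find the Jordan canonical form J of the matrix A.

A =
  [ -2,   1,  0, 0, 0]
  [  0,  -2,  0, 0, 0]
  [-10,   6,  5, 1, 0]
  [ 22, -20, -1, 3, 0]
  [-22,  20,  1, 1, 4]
J_2(-2) ⊕ J_2(4) ⊕ J_1(4)

The characteristic polynomial is
  det(x·I − A) = x^5 - 8*x^4 + 4*x^3 + 80*x^2 - 64*x - 256 = (x - 4)^3*(x + 2)^2

Eigenvalues and multiplicities (the geometric multiplicity of λ is n − rank(A − λI), which equals the number of Jordan blocks for λ):
  λ = -2: algebraic multiplicity = 2, geometric multiplicity = 1
  λ = 4: algebraic multiplicity = 3, geometric multiplicity = 2

Determining the block sizes for each eigenvalue:
  λ = -2: one block (gm = 1), so the single block has size am = 2 → block sizes [2]
  λ = 4: 2 blocks summing to 3 forces exactly one block of size 2 and the rest size 1 → block sizes [2, 1]

Assembling the blocks gives a Jordan form
J =
  [-2,  1, 0, 0, 0]
  [ 0, -2, 0, 0, 0]
  [ 0,  0, 4, 1, 0]
  [ 0,  0, 0, 4, 0]
  [ 0,  0, 0, 0, 4]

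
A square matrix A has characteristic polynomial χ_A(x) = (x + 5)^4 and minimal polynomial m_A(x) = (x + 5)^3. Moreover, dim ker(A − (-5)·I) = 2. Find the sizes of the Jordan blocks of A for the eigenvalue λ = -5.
Block sizes for λ = -5: [3, 1]

Step 1 — from the characteristic polynomial, algebraic multiplicity of λ = -5 is 4. From dim ker(A − (-5)·I) = 2, there are exactly 2 Jordan blocks for λ = -5.
Step 2 — from the minimal polynomial, the factor (x + 5)^3 tells us the largest block for λ = -5 has size 3.
Step 3 — with total size 4, 2 blocks, and largest block 3, the block sizes (in nonincreasing order) are [3, 1].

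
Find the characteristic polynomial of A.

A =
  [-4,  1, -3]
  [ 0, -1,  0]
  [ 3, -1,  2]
x^3 + 3*x^2 + 3*x + 1

Expanding det(x·I − A) (e.g. by cofactor expansion or by noting that A is similar to its Jordan form J, which has the same characteristic polynomial as A) gives
  χ_A(x) = x^3 + 3*x^2 + 3*x + 1
which factors as (x + 1)^3. The eigenvalues (with algebraic multiplicities) are λ = -1 with multiplicity 3.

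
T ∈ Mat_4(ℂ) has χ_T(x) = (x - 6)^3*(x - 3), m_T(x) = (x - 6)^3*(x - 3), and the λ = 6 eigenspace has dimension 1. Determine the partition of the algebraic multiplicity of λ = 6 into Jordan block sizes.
Block sizes for λ = 6: [3]

Step 1 — from the characteristic polynomial, algebraic multiplicity of λ = 6 is 3. From dim ker(T − (6)·I) = 1, there are exactly 1 Jordan blocks for λ = 6.
Step 2 — from the minimal polynomial, the factor (x − 6)^3 tells us the largest block for λ = 6 has size 3.
Step 3 — with total size 3, 1 blocks, and largest block 3, the block sizes (in nonincreasing order) are [3].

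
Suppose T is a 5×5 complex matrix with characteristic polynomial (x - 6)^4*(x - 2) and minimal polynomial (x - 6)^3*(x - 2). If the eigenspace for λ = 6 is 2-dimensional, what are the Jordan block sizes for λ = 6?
Block sizes for λ = 6: [3, 1]

Step 1 — from the characteristic polynomial, algebraic multiplicity of λ = 6 is 4. From dim ker(T − (6)·I) = 2, there are exactly 2 Jordan blocks for λ = 6.
Step 2 — from the minimal polynomial, the factor (x − 6)^3 tells us the largest block for λ = 6 has size 3.
Step 3 — with total size 4, 2 blocks, and largest block 3, the block sizes (in nonincreasing order) are [3, 1].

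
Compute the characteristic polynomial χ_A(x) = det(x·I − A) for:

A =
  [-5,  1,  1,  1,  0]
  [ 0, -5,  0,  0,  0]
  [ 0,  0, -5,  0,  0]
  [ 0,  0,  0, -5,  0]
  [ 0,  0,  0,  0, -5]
x^5 + 25*x^4 + 250*x^3 + 1250*x^2 + 3125*x + 3125

Expanding det(x·I − A) (e.g. by cofactor expansion or by noting that A is similar to its Jordan form J, which has the same characteristic polynomial as A) gives
  χ_A(x) = x^5 + 25*x^4 + 250*x^3 + 1250*x^2 + 3125*x + 3125
which factors as (x + 5)^5. The eigenvalues (with algebraic multiplicities) are λ = -5 with multiplicity 5.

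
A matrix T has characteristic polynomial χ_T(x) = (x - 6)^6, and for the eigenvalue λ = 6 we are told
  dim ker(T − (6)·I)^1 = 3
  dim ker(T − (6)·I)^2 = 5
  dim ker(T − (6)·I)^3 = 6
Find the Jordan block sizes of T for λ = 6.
Block sizes for λ = 6: [3, 2, 1]

From the dimensions of kernels of powers, the number of Jordan blocks of size at least j is d_j − d_{j−1} where d_j = dim ker(N^j) (with d_0 = 0). Computing the differences gives [3, 2, 1].
The number of blocks of size exactly k is (#blocks of size ≥ k) − (#blocks of size ≥ k + 1), so the partition is: 1 block(s) of size 1, 1 block(s) of size 2, 1 block(s) of size 3.
In nonincreasing order the block sizes are [3, 2, 1].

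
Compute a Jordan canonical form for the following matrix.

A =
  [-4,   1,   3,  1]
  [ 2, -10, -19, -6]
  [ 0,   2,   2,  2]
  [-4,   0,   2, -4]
J_3(-4) ⊕ J_1(-4)

The characteristic polynomial is
  det(x·I − A) = x^4 + 16*x^3 + 96*x^2 + 256*x + 256 = (x + 4)^4

Eigenvalues and multiplicities (the geometric multiplicity of λ is n − rank(A − λI), which equals the number of Jordan blocks for λ):
  λ = -4: algebraic multiplicity = 4, geometric multiplicity = 2

Determining the block sizes for each eigenvalue:
  λ = -4: with am = 4 and gm = 2, the partition is not yet determined (e.g. several partitions of 4 into 2 parts exist). Let N = A − (-4)·I. Computing rank(N^1) = 2, rank(N^2) = 1, rank(N^3) = 0; the number of blocks of size ≥ j is rank(N^{j−1}) − rank(N^j), giving [2, 1, 1]. So we have 1 block(s) of size 3, 1 block(s) of size 1 → block sizes [3, 1]

Assembling the blocks gives a Jordan form
J =
  [-4,  1,  0,  0]
  [ 0, -4,  1,  0]
  [ 0,  0, -4,  0]
  [ 0,  0,  0, -4]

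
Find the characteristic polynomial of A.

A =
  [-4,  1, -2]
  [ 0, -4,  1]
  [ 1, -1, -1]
x^3 + 9*x^2 + 27*x + 27

Expanding det(x·I − A) (e.g. by cofactor expansion or by noting that A is similar to its Jordan form J, which has the same characteristic polynomial as A) gives
  χ_A(x) = x^3 + 9*x^2 + 27*x + 27
which factors as (x + 3)^3. The eigenvalues (with algebraic multiplicities) are λ = -3 with multiplicity 3.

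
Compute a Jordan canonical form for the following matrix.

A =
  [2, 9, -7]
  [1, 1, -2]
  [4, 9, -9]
J_3(-2)

The characteristic polynomial is
  det(x·I − A) = x^3 + 6*x^2 + 12*x + 8 = (x + 2)^3

Eigenvalues and multiplicities (the geometric multiplicity of λ is n − rank(A − λI), which equals the number of Jordan blocks for λ):
  λ = -2: algebraic multiplicity = 3, geometric multiplicity = 1

Determining the block sizes for each eigenvalue:
  λ = -2: one block (gm = 1), so the single block has size am = 3 → block sizes [3]

Assembling the blocks gives a Jordan form
J =
  [-2,  1,  0]
  [ 0, -2,  1]
  [ 0,  0, -2]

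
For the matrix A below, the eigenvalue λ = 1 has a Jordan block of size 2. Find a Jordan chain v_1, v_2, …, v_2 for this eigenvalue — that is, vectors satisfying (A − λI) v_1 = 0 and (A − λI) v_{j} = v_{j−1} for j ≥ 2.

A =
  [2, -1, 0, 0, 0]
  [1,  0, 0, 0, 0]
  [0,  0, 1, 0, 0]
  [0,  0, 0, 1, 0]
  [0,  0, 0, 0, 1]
A Jordan chain for λ = 1 of length 2:
v_1 = (1, 1, 0, 0, 0)ᵀ
v_2 = (1, 0, 0, 0, 0)ᵀ

Let N = A − (1)·I. We want v_2 with N^2 v_2 = 0 but N^1 v_2 ≠ 0; then v_{j-1} := N · v_j for j = 2, …, 2.

Pick v_2 = (1, 0, 0, 0, 0)ᵀ.
Then v_1 = N · v_2 = (1, 1, 0, 0, 0)ᵀ.

Sanity check: (A − (1)·I) v_1 = (0, 0, 0, 0, 0)ᵀ = 0. ✓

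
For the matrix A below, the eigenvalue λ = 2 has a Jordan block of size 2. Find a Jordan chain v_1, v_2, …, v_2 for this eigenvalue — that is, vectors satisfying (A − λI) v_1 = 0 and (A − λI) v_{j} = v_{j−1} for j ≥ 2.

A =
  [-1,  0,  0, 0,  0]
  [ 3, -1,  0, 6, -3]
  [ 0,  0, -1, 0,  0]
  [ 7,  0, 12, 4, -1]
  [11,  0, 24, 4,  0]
A Jordan chain for λ = 2 of length 2:
v_1 = (0, 0, 0, 2, 4)ᵀ
v_2 = (0, 2, 0, 1, 0)ᵀ

Let N = A − (2)·I. We want v_2 with N^2 v_2 = 0 but N^1 v_2 ≠ 0; then v_{j-1} := N · v_j for j = 2, …, 2.

Pick v_2 = (0, 2, 0, 1, 0)ᵀ.
Then v_1 = N · v_2 = (0, 0, 0, 2, 4)ᵀ.

Sanity check: (A − (2)·I) v_1 = (0, 0, 0, 0, 0)ᵀ = 0. ✓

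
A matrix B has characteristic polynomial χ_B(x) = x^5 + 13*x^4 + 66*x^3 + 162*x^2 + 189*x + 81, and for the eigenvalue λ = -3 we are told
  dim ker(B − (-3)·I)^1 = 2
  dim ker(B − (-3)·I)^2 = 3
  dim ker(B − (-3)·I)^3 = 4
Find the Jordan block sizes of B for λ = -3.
Block sizes for λ = -3: [3, 1]

From the dimensions of kernels of powers, the number of Jordan blocks of size at least j is d_j − d_{j−1} where d_j = dim ker(N^j) (with d_0 = 0). Computing the differences gives [2, 1, 1].
The number of blocks of size exactly k is (#blocks of size ≥ k) − (#blocks of size ≥ k + 1), so the partition is: 1 block(s) of size 1, 1 block(s) of size 3.
In nonincreasing order the block sizes are [3, 1].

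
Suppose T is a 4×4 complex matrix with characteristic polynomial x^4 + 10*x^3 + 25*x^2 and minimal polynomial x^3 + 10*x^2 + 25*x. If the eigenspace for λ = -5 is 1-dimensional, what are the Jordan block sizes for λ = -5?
Block sizes for λ = -5: [2]

Step 1 — from the characteristic polynomial, algebraic multiplicity of λ = -5 is 2. From dim ker(T − (-5)·I) = 1, there are exactly 1 Jordan blocks for λ = -5.
Step 2 — from the minimal polynomial, the factor (x + 5)^2 tells us the largest block for λ = -5 has size 2.
Step 3 — with total size 2, 1 blocks, and largest block 2, the block sizes (in nonincreasing order) are [2].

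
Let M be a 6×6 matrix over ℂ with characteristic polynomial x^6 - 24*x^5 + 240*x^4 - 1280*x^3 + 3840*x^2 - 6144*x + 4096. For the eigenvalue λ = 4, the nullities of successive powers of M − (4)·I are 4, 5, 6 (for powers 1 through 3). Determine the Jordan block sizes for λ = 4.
Block sizes for λ = 4: [3, 1, 1, 1]

From the dimensions of kernels of powers, the number of Jordan blocks of size at least j is d_j − d_{j−1} where d_j = dim ker(N^j) (with d_0 = 0). Computing the differences gives [4, 1, 1].
The number of blocks of size exactly k is (#blocks of size ≥ k) − (#blocks of size ≥ k + 1), so the partition is: 3 block(s) of size 1, 1 block(s) of size 3.
In nonincreasing order the block sizes are [3, 1, 1, 1].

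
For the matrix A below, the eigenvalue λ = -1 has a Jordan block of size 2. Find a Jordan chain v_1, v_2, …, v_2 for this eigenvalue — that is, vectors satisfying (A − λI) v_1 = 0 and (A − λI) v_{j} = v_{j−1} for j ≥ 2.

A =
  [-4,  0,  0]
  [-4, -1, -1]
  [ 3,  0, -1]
A Jordan chain for λ = -1 of length 2:
v_1 = (0, -1, 0)ᵀ
v_2 = (0, 0, 1)ᵀ

Let N = A − (-1)·I. We want v_2 with N^2 v_2 = 0 but N^1 v_2 ≠ 0; then v_{j-1} := N · v_j for j = 2, …, 2.

Pick v_2 = (0, 0, 1)ᵀ.
Then v_1 = N · v_2 = (0, -1, 0)ᵀ.

Sanity check: (A − (-1)·I) v_1 = (0, 0, 0)ᵀ = 0. ✓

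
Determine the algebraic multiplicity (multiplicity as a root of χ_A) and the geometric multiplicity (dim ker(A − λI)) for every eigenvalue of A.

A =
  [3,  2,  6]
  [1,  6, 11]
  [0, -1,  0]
λ = 3: alg = 3, geom = 1

Step 1 — factor the characteristic polynomial to read off the algebraic multiplicities:
  χ_A(x) = (x - 3)^3

Step 2 — compute geometric multiplicities via the rank-nullity identity g(λ) = n − rank(A − λI):
  rank(A − (3)·I) = 2, so dim ker(A − (3)·I) = n − 2 = 1

Summary:
  λ = 3: algebraic multiplicity = 3, geometric multiplicity = 1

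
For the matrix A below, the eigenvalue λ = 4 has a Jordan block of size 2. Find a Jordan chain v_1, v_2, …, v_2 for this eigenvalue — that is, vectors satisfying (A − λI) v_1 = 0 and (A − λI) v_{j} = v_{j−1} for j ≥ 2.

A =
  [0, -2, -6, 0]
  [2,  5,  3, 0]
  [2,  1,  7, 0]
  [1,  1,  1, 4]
A Jordan chain for λ = 4 of length 2:
v_1 = (-4, 2, 2, 1)ᵀ
v_2 = (1, 0, 0, 0)ᵀ

Let N = A − (4)·I. We want v_2 with N^2 v_2 = 0 but N^1 v_2 ≠ 0; then v_{j-1} := N · v_j for j = 2, …, 2.

Pick v_2 = (1, 0, 0, 0)ᵀ.
Then v_1 = N · v_2 = (-4, 2, 2, 1)ᵀ.

Sanity check: (A − (4)·I) v_1 = (0, 0, 0, 0)ᵀ = 0. ✓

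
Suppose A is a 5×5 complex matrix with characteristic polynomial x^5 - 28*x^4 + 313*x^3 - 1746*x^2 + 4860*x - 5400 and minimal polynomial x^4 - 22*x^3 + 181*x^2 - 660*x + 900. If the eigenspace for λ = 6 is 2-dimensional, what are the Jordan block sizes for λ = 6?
Block sizes for λ = 6: [2, 1]

Step 1 — from the characteristic polynomial, algebraic multiplicity of λ = 6 is 3. From dim ker(A − (6)·I) = 2, there are exactly 2 Jordan blocks for λ = 6.
Step 2 — from the minimal polynomial, the factor (x − 6)^2 tells us the largest block for λ = 6 has size 2.
Step 3 — with total size 3, 2 blocks, and largest block 2, the block sizes (in nonincreasing order) are [2, 1].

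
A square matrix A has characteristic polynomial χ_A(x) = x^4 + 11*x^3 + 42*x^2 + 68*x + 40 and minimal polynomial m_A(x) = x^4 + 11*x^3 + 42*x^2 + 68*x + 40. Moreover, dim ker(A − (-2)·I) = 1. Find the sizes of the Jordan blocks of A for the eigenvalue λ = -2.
Block sizes for λ = -2: [3]

Step 1 — from the characteristic polynomial, algebraic multiplicity of λ = -2 is 3. From dim ker(A − (-2)·I) = 1, there are exactly 1 Jordan blocks for λ = -2.
Step 2 — from the minimal polynomial, the factor (x + 2)^3 tells us the largest block for λ = -2 has size 3.
Step 3 — with total size 3, 1 blocks, and largest block 3, the block sizes (in nonincreasing order) are [3].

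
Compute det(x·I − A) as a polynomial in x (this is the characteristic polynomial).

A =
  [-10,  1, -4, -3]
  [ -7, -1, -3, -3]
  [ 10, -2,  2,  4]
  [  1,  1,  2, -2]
x^4 + 11*x^3 + 45*x^2 + 81*x + 54

Expanding det(x·I − A) (e.g. by cofactor expansion or by noting that A is similar to its Jordan form J, which has the same characteristic polynomial as A) gives
  χ_A(x) = x^4 + 11*x^3 + 45*x^2 + 81*x + 54
which factors as (x + 2)*(x + 3)^3. The eigenvalues (with algebraic multiplicities) are λ = -3 with multiplicity 3, λ = -2 with multiplicity 1.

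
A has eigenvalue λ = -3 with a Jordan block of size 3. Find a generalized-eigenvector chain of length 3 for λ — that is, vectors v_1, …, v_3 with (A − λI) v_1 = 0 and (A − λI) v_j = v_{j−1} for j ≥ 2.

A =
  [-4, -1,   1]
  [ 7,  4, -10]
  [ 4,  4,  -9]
A Jordan chain for λ = -3 of length 3:
v_1 = (-2, 2, 0)ᵀ
v_2 = (-1, 7, 4)ᵀ
v_3 = (1, 0, 0)ᵀ

Let N = A − (-3)·I. We want v_3 with N^3 v_3 = 0 but N^2 v_3 ≠ 0; then v_{j-1} := N · v_j for j = 3, …, 2.

Pick v_3 = (1, 0, 0)ᵀ.
Then v_2 = N · v_3 = (-1, 7, 4)ᵀ.
Then v_1 = N · v_2 = (-2, 2, 0)ᵀ.

Sanity check: (A − (-3)·I) v_1 = (0, 0, 0)ᵀ = 0. ✓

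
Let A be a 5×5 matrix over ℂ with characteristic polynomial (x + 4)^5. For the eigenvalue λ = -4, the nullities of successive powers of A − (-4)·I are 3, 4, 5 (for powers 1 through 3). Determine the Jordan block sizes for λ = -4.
Block sizes for λ = -4: [3, 1, 1]

From the dimensions of kernels of powers, the number of Jordan blocks of size at least j is d_j − d_{j−1} where d_j = dim ker(N^j) (with d_0 = 0). Computing the differences gives [3, 1, 1].
The number of blocks of size exactly k is (#blocks of size ≥ k) − (#blocks of size ≥ k + 1), so the partition is: 2 block(s) of size 1, 1 block(s) of size 3.
In nonincreasing order the block sizes are [3, 1, 1].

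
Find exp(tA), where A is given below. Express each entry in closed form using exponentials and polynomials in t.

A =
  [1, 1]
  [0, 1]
e^{tA} =
  [exp(t), t*exp(t)]
  [0, exp(t)]

Strategy: write A = P · J · P⁻¹ where J is a Jordan canonical form, so e^{tA} = P · e^{tJ} · P⁻¹, and e^{tJ} can be computed block-by-block.

A has Jordan form
J =
  [1, 1]
  [0, 1]
(up to reordering of blocks).

Per-block formulas:
  For a 2×2 Jordan block J_2(1): exp(t · J_2(1)) = e^(1t)·(I + t·N), where N is the 2×2 nilpotent shift.

After assembling e^{tJ} and conjugating by P, we get:

e^{tA} =
  [exp(t), t*exp(t)]
  [0, exp(t)]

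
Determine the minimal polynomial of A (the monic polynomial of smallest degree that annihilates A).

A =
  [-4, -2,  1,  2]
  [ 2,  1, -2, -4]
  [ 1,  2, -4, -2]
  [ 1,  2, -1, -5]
x^2 + 6*x + 9

The characteristic polynomial is χ_A(x) = (x + 3)^4, so the eigenvalues are known. The minimal polynomial is
  m_A(x) = Π_λ (x − λ)^{k_λ}
where k_λ is the size of the *largest* Jordan block for λ (equivalently, the smallest k with (A − λI)^k v = 0 for every generalised eigenvector v of λ).

  λ = -3: largest Jordan block has size 2, contributing (x + 3)^2

So m_A(x) = (x + 3)^2 = x^2 + 6*x + 9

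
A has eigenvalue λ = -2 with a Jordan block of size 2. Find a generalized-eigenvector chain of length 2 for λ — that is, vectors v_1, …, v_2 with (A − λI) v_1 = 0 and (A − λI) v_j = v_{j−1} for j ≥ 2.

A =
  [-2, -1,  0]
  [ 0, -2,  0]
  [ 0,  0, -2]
A Jordan chain for λ = -2 of length 2:
v_1 = (-1, 0, 0)ᵀ
v_2 = (0, 1, 0)ᵀ

Let N = A − (-2)·I. We want v_2 with N^2 v_2 = 0 but N^1 v_2 ≠ 0; then v_{j-1} := N · v_j for j = 2, …, 2.

Pick v_2 = (0, 1, 0)ᵀ.
Then v_1 = N · v_2 = (-1, 0, 0)ᵀ.

Sanity check: (A − (-2)·I) v_1 = (0, 0, 0)ᵀ = 0. ✓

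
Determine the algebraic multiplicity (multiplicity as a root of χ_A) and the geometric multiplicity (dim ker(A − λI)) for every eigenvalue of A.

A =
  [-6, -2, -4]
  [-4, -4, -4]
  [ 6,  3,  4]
λ = -2: alg = 3, geom = 2

Step 1 — factor the characteristic polynomial to read off the algebraic multiplicities:
  χ_A(x) = (x + 2)^3

Step 2 — compute geometric multiplicities via the rank-nullity identity g(λ) = n − rank(A − λI):
  rank(A − (-2)·I) = 1, so dim ker(A − (-2)·I) = n − 1 = 2

Summary:
  λ = -2: algebraic multiplicity = 3, geometric multiplicity = 2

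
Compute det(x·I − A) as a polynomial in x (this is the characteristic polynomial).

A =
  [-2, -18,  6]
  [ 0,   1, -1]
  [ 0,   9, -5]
x^3 + 6*x^2 + 12*x + 8

Expanding det(x·I − A) (e.g. by cofactor expansion or by noting that A is similar to its Jordan form J, which has the same characteristic polynomial as A) gives
  χ_A(x) = x^3 + 6*x^2 + 12*x + 8
which factors as (x + 2)^3. The eigenvalues (with algebraic multiplicities) are λ = -2 with multiplicity 3.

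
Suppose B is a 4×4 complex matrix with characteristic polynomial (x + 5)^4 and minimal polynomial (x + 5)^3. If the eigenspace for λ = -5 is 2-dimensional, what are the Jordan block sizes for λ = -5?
Block sizes for λ = -5: [3, 1]

Step 1 — from the characteristic polynomial, algebraic multiplicity of λ = -5 is 4. From dim ker(B − (-5)·I) = 2, there are exactly 2 Jordan blocks for λ = -5.
Step 2 — from the minimal polynomial, the factor (x + 5)^3 tells us the largest block for λ = -5 has size 3.
Step 3 — with total size 4, 2 blocks, and largest block 3, the block sizes (in nonincreasing order) are [3, 1].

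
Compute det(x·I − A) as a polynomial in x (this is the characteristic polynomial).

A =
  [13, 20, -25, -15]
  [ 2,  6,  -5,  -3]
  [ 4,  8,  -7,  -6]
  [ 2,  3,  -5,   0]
x^4 - 12*x^3 + 54*x^2 - 108*x + 81

Expanding det(x·I − A) (e.g. by cofactor expansion or by noting that A is similar to its Jordan form J, which has the same characteristic polynomial as A) gives
  χ_A(x) = x^4 - 12*x^3 + 54*x^2 - 108*x + 81
which factors as (x - 3)^4. The eigenvalues (with algebraic multiplicities) are λ = 3 with multiplicity 4.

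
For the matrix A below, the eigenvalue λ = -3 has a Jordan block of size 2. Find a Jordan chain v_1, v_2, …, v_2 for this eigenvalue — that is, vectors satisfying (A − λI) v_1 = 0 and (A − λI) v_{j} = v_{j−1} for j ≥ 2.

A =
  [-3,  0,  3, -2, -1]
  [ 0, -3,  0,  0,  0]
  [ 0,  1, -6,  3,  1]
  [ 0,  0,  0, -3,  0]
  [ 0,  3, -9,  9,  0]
A Jordan chain for λ = -3 of length 2:
v_1 = (0, 0, 1, 0, 3)ᵀ
v_2 = (0, 1, 0, 0, 0)ᵀ

Let N = A − (-3)·I. We want v_2 with N^2 v_2 = 0 but N^1 v_2 ≠ 0; then v_{j-1} := N · v_j for j = 2, …, 2.

Pick v_2 = (0, 1, 0, 0, 0)ᵀ.
Then v_1 = N · v_2 = (0, 0, 1, 0, 3)ᵀ.

Sanity check: (A − (-3)·I) v_1 = (0, 0, 0, 0, 0)ᵀ = 0. ✓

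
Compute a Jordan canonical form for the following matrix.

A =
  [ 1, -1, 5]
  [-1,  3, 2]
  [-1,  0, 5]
J_3(3)

The characteristic polynomial is
  det(x·I − A) = x^3 - 9*x^2 + 27*x - 27 = (x - 3)^3

Eigenvalues and multiplicities (the geometric multiplicity of λ is n − rank(A − λI), which equals the number of Jordan blocks for λ):
  λ = 3: algebraic multiplicity = 3, geometric multiplicity = 1

Determining the block sizes for each eigenvalue:
  λ = 3: one block (gm = 1), so the single block has size am = 3 → block sizes [3]

Assembling the blocks gives a Jordan form
J =
  [3, 1, 0]
  [0, 3, 1]
  [0, 0, 3]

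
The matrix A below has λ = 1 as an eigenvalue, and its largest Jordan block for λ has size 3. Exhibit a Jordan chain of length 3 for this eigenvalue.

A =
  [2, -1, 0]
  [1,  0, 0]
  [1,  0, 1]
A Jordan chain for λ = 1 of length 3:
v_1 = (0, 0, 1)ᵀ
v_2 = (1, 1, 1)ᵀ
v_3 = (1, 0, 0)ᵀ

Let N = A − (1)·I. We want v_3 with N^3 v_3 = 0 but N^2 v_3 ≠ 0; then v_{j-1} := N · v_j for j = 3, …, 2.

Pick v_3 = (1, 0, 0)ᵀ.
Then v_2 = N · v_3 = (1, 1, 1)ᵀ.
Then v_1 = N · v_2 = (0, 0, 1)ᵀ.

Sanity check: (A − (1)·I) v_1 = (0, 0, 0)ᵀ = 0. ✓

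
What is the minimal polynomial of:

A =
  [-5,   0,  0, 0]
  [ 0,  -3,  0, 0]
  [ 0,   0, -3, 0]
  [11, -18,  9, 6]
x^3 + 2*x^2 - 33*x - 90

The characteristic polynomial is χ_A(x) = (x - 6)*(x + 3)^2*(x + 5), so the eigenvalues are known. The minimal polynomial is
  m_A(x) = Π_λ (x − λ)^{k_λ}
where k_λ is the size of the *largest* Jordan block for λ (equivalently, the smallest k with (A − λI)^k v = 0 for every generalised eigenvector v of λ).

  λ = -5: largest Jordan block has size 1, contributing (x + 5)
  λ = -3: largest Jordan block has size 1, contributing (x + 3)
  λ = 6: largest Jordan block has size 1, contributing (x − 6)

So m_A(x) = (x - 6)*(x + 3)*(x + 5) = x^3 + 2*x^2 - 33*x - 90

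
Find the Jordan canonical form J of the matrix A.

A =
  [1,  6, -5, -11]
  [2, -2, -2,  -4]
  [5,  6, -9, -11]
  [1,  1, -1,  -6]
J_3(-4) ⊕ J_1(-4)

The characteristic polynomial is
  det(x·I − A) = x^4 + 16*x^3 + 96*x^2 + 256*x + 256 = (x + 4)^4

Eigenvalues and multiplicities (the geometric multiplicity of λ is n − rank(A − λI), which equals the number of Jordan blocks for λ):
  λ = -4: algebraic multiplicity = 4, geometric multiplicity = 2

Determining the block sizes for each eigenvalue:
  λ = -4: with am = 4 and gm = 2, the partition is not yet determined (e.g. several partitions of 4 into 2 parts exist). Let N = A − (-4)·I. Computing rank(N^1) = 2, rank(N^2) = 1, rank(N^3) = 0; the number of blocks of size ≥ j is rank(N^{j−1}) − rank(N^j), giving [2, 1, 1]. So we have 1 block(s) of size 3, 1 block(s) of size 1 → block sizes [3, 1]

Assembling the blocks gives a Jordan form
J =
  [-4,  1,  0,  0]
  [ 0, -4,  1,  0]
  [ 0,  0, -4,  0]
  [ 0,  0,  0, -4]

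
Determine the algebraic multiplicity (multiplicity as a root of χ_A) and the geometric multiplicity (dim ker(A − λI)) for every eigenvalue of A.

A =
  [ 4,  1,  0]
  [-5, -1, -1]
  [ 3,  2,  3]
λ = 2: alg = 3, geom = 1

Step 1 — factor the characteristic polynomial to read off the algebraic multiplicities:
  χ_A(x) = (x - 2)^3

Step 2 — compute geometric multiplicities via the rank-nullity identity g(λ) = n − rank(A − λI):
  rank(A − (2)·I) = 2, so dim ker(A − (2)·I) = n − 2 = 1

Summary:
  λ = 2: algebraic multiplicity = 3, geometric multiplicity = 1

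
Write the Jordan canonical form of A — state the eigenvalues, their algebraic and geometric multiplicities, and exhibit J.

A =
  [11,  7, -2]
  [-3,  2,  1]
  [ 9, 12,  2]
J_3(5)

The characteristic polynomial is
  det(x·I − A) = x^3 - 15*x^2 + 75*x - 125 = (x - 5)^3

Eigenvalues and multiplicities (the geometric multiplicity of λ is n − rank(A − λI), which equals the number of Jordan blocks for λ):
  λ = 5: algebraic multiplicity = 3, geometric multiplicity = 1

Determining the block sizes for each eigenvalue:
  λ = 5: one block (gm = 1), so the single block has size am = 3 → block sizes [3]

Assembling the blocks gives a Jordan form
J =
  [5, 1, 0]
  [0, 5, 1]
  [0, 0, 5]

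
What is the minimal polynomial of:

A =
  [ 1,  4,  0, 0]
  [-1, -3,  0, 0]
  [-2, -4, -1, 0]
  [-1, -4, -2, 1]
x^3 + x^2 - x - 1

The characteristic polynomial is χ_A(x) = (x - 1)*(x + 1)^3, so the eigenvalues are known. The minimal polynomial is
  m_A(x) = Π_λ (x − λ)^{k_λ}
where k_λ is the size of the *largest* Jordan block for λ (equivalently, the smallest k with (A − λI)^k v = 0 for every generalised eigenvector v of λ).

  λ = -1: largest Jordan block has size 2, contributing (x + 1)^2
  λ = 1: largest Jordan block has size 1, contributing (x − 1)

So m_A(x) = (x - 1)*(x + 1)^2 = x^3 + x^2 - x - 1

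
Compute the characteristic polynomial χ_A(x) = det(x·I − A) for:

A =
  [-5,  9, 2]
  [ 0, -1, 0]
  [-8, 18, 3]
x^3 + 3*x^2 + 3*x + 1

Expanding det(x·I − A) (e.g. by cofactor expansion or by noting that A is similar to its Jordan form J, which has the same characteristic polynomial as A) gives
  χ_A(x) = x^3 + 3*x^2 + 3*x + 1
which factors as (x + 1)^3. The eigenvalues (with algebraic multiplicities) are λ = -1 with multiplicity 3.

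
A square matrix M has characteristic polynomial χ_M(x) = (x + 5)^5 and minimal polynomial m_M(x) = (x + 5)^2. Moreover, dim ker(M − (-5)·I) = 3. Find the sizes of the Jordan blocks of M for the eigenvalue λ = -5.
Block sizes for λ = -5: [2, 2, 1]

Step 1 — from the characteristic polynomial, algebraic multiplicity of λ = -5 is 5. From dim ker(M − (-5)·I) = 3, there are exactly 3 Jordan blocks for λ = -5.
Step 2 — from the minimal polynomial, the factor (x + 5)^2 tells us the largest block for λ = -5 has size 2.
Step 3 — with total size 5, 3 blocks, and largest block 2, the block sizes (in nonincreasing order) are [2, 2, 1].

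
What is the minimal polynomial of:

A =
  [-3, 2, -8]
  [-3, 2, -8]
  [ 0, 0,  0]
x^2 + x

The characteristic polynomial is χ_A(x) = x^2*(x + 1), so the eigenvalues are known. The minimal polynomial is
  m_A(x) = Π_λ (x − λ)^{k_λ}
where k_λ is the size of the *largest* Jordan block for λ (equivalently, the smallest k with (A − λI)^k v = 0 for every generalised eigenvector v of λ).

  λ = -1: largest Jordan block has size 1, contributing (x + 1)
  λ = 0: largest Jordan block has size 1, contributing (x − 0)

So m_A(x) = x*(x + 1) = x^2 + x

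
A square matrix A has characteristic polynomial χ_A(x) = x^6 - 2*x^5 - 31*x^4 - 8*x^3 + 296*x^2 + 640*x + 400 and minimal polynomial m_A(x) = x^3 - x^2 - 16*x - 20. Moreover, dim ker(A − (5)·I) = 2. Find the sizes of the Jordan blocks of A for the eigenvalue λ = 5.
Block sizes for λ = 5: [1, 1]

Step 1 — from the characteristic polynomial, algebraic multiplicity of λ = 5 is 2. From dim ker(A − (5)·I) = 2, there are exactly 2 Jordan blocks for λ = 5.
Step 2 — from the minimal polynomial, the factor (x − 5) tells us the largest block for λ = 5 has size 1.
Step 3 — with total size 2, 2 blocks, and largest block 1, the block sizes (in nonincreasing order) are [1, 1].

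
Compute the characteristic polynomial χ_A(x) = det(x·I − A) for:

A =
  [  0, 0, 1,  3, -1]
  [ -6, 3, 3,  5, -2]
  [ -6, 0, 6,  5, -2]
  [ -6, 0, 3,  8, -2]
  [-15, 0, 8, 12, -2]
x^5 - 15*x^4 + 90*x^3 - 270*x^2 + 405*x - 243

Expanding det(x·I − A) (e.g. by cofactor expansion or by noting that A is similar to its Jordan form J, which has the same characteristic polynomial as A) gives
  χ_A(x) = x^5 - 15*x^4 + 90*x^3 - 270*x^2 + 405*x - 243
which factors as (x - 3)^5. The eigenvalues (with algebraic multiplicities) are λ = 3 with multiplicity 5.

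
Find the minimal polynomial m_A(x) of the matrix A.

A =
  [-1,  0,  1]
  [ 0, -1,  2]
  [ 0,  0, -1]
x^2 + 2*x + 1

The characteristic polynomial is χ_A(x) = (x + 1)^3, so the eigenvalues are known. The minimal polynomial is
  m_A(x) = Π_λ (x − λ)^{k_λ}
where k_λ is the size of the *largest* Jordan block for λ (equivalently, the smallest k with (A − λI)^k v = 0 for every generalised eigenvector v of λ).

  λ = -1: largest Jordan block has size 2, contributing (x + 1)^2

So m_A(x) = (x + 1)^2 = x^2 + 2*x + 1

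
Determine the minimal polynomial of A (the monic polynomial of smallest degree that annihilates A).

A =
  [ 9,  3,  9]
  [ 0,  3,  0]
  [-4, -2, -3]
x^2 - 6*x + 9

The characteristic polynomial is χ_A(x) = (x - 3)^3, so the eigenvalues are known. The minimal polynomial is
  m_A(x) = Π_λ (x − λ)^{k_λ}
where k_λ is the size of the *largest* Jordan block for λ (equivalently, the smallest k with (A − λI)^k v = 0 for every generalised eigenvector v of λ).

  λ = 3: largest Jordan block has size 2, contributing (x − 3)^2

So m_A(x) = (x - 3)^2 = x^2 - 6*x + 9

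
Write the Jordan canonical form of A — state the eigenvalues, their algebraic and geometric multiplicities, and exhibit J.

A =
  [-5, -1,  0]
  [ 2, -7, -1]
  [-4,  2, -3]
J_3(-5)

The characteristic polynomial is
  det(x·I − A) = x^3 + 15*x^2 + 75*x + 125 = (x + 5)^3

Eigenvalues and multiplicities (the geometric multiplicity of λ is n − rank(A − λI), which equals the number of Jordan blocks for λ):
  λ = -5: algebraic multiplicity = 3, geometric multiplicity = 1

Determining the block sizes for each eigenvalue:
  λ = -5: one block (gm = 1), so the single block has size am = 3 → block sizes [3]

Assembling the blocks gives a Jordan form
J =
  [-5,  1,  0]
  [ 0, -5,  1]
  [ 0,  0, -5]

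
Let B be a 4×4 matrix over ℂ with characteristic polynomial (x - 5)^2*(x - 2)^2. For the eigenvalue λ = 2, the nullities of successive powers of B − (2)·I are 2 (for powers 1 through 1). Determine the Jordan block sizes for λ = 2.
Block sizes for λ = 2: [1, 1]

From the dimensions of kernels of powers, the number of Jordan blocks of size at least j is d_j − d_{j−1} where d_j = dim ker(N^j) (with d_0 = 0). Computing the differences gives [2].
The number of blocks of size exactly k is (#blocks of size ≥ k) − (#blocks of size ≥ k + 1), so the partition is: 2 block(s) of size 1.
In nonincreasing order the block sizes are [1, 1].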